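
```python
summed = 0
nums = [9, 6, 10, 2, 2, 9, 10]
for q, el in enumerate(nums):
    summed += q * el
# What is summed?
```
Trace:
  summed=0
  summed=0, q=0, el=9
  summed=6, q=1, el=6
  summed=26, q=2, el=10
  summed=32, q=3, el=2
  summed=40, q=4, el=2
  summed=85, q=5, el=9
  summed=145, q=6, el=10

Final answer: 145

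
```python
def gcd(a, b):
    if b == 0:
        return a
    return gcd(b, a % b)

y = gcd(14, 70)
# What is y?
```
Call trace:
gcd(a=14, b=70)
  gcd(a=70, b=14)
    gcd(a=14, b=0)
    -> return 14
  -> return 14
-> return 14

Final answer: 14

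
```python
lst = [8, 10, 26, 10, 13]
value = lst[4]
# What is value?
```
Trace:
  lst=[8, 10, 26, 10, 13]
  lst=[8, 10, 26, 10, 13], value=13

Final answer: 13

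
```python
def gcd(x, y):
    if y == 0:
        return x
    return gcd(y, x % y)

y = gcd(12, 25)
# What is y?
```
Call trace:
gcd(x=12, y=25)
  gcd(x=25, y=12)
    gcd(x=12, y=1)
      gcd(x=1, y=0)
      -> return 1
    -> return 1
  -> return 1
-> return 1

Final answer: 1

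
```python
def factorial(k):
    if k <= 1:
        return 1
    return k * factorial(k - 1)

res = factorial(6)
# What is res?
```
Call trace:
factorial(k=6)
  factorial(k=5)
    factorial(k=4)
      factorial(k=3)
        factorial(k=2)
          factorial(k=1)
          -> return 1
        -> return 2
      -> return 6
    -> return 24
  -> return 120
-> return 720

Final answer: 720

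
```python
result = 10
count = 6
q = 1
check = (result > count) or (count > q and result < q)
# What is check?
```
Trace:
  result=10
  result=10, count=6
  result=10, count=6, q=1
  result=10, count=6, q=1, check=True

Final answer: True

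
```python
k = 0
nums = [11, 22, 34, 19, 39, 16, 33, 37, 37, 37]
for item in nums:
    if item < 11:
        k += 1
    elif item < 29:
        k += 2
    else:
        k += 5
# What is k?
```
Trace:
  k=0
  k=2, item=11
  k=4, item=22
  k=9, item=34
  k=11, item=19
  k=16, item=39
  k=18, item=16
  k=23, item=33
  k=28, item=37
  k=33, item=37
  k=38, item=37

Final answer: 38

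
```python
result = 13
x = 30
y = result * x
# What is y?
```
Trace:
  result=13
  result=13, x=30
  result=13, x=30, y=390

Final answer: 390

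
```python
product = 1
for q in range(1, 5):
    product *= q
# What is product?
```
Trace:
  product=1
  product=1, q=1
  product=2, q=2
  product=6, q=3
  product=24, q=4

Final answer: 24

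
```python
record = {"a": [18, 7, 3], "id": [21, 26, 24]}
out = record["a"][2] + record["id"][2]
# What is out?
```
Trace:
  record={'a': [18, 7, 3], 'id': [21, 26, 24]}
  record={'a': [18, 7, 3], 'id': [21, 26, 24]}, out=27

Final answer: 27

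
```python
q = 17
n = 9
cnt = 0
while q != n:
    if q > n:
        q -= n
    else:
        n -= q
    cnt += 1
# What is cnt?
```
Trace:
  q=17
  q=17, n=9
  q=17, n=9, cnt=0
  q=8, n=9, cnt=1
  q=8, n=1, cnt=2
  q=7, n=1, cnt=3
  q=6, n=1, cnt=4
  q=5, n=1, cnt=5
  q=4, n=1, cnt=6
  q=3, n=1, cnt=7
  q=2, n=1, cnt=8
  q=1, n=1, cnt=9

Final answer: 9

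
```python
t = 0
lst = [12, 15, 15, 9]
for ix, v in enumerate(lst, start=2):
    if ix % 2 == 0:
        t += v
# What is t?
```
Trace:
  t=0
  t=12, ix=2, v=12
  t=12, ix=3, v=15
  t=27, ix=4, v=15
  t=27, ix=5, v=9

Final answer: 27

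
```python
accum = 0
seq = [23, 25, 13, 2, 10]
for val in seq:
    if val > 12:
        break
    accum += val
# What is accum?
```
Trace:
  accum=0
  accum=0, val=23

Final answer: 0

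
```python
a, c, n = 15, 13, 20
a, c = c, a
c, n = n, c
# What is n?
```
Trace:
  a=15, c=13, n=20
  a=13, c=15, n=20
  a=13, c=20, n=15

Final answer: 15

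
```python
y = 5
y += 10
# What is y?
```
Trace:
  y=5
  y=15

Final answer: 15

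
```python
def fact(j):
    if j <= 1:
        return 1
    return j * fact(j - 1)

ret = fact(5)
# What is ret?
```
Call trace:
fact(j=5)
  fact(j=4)
    fact(j=3)
      fact(j=2)
        fact(j=1)
        -> return 1
      -> return 2
    -> return 6
  -> return 24
-> return 120

Final answer: 120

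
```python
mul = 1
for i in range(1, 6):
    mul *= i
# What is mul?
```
Trace:
  mul=1
  mul=1, i=1
  mul=2, i=2
  mul=6, i=3
  mul=24, i=4
  mul=120, i=5

Final answer: 120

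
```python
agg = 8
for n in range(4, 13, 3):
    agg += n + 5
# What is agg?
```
Trace:
  agg=8
  agg=17, n=4
  agg=29, n=7
  agg=44, n=10

Final answer: 44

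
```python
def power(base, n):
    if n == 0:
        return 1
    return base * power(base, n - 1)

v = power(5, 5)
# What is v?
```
Call trace:
power(base=5, n=5)
  power(base=5, n=4)
    power(base=5, n=3)
      power(base=5, n=2)
        power(base=5, n=1)
          power(base=5, n=0)
          -> return 1
        -> return 5
      -> return 25
    -> return 125
  -> return 625
-> return 3125

Final answer: 3125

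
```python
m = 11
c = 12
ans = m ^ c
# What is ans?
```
Trace:
  m=11
  m=11, c=12
  m=11, c=12, ans=7

Final answer: 7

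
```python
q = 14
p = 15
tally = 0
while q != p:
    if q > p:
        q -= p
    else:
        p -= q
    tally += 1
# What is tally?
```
Trace:
  q=14
  q=14, p=15
  q=14, p=15, tally=0
  q=14, p=1, tally=1
  q=13, p=1, tally=2
  q=12, p=1, tally=3
  q=11, p=1, tally=4
  q=10, p=1, tally=5
  q=9, p=1, tally=6
  q=8, p=1, tally=7
  q=7, p=1, tally=8
  q=6, p=1, tally=9
  q=5, p=1, tally=10
  q=4, p=1, tally=11
  q=3, p=1, tally=12
  q=2, p=1, tally=13
  q=1, p=1, tally=14

Final answer: 14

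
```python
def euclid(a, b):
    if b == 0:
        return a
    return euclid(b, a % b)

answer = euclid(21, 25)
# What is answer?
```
Call trace:
euclid(a=21, b=25)
  euclid(a=25, b=21)
    euclid(a=21, b=4)
      euclid(a=4, b=1)
        euclid(a=1, b=0)
        -> return 1
      -> return 1
    -> return 1
  -> return 1
-> return 1

Final answer: 1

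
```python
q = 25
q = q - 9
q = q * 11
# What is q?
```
Trace:
  q=25
  q=16
  q=176

Final answer: 176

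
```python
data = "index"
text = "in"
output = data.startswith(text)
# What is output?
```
Trace:
  data='index'
  data='index', text='in'
  data='index', text='in', output=True

Final answer: True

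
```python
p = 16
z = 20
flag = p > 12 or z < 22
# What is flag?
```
Trace:
  p=16
  p=16, z=20
  p=16, z=20, flag=True

Final answer: True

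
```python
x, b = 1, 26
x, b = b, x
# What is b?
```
Trace:
  x=1, b=26
  x=26, b=1

Final answer: 1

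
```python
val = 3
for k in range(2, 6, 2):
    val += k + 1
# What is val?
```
Trace:
  val=3
  val=6, k=2
  val=11, k=4

Final answer: 11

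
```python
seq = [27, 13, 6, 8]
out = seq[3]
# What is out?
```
Trace:
  seq=[27, 13, 6, 8]
  seq=[27, 13, 6, 8], out=8

Final answer: 8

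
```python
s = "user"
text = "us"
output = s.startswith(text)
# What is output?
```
Trace:
  s='user'
  s='user', text='us'
  s='user', text='us', output=True

Final answer: True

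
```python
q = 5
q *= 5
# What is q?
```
Trace:
  q=5
  q=25

Final answer: 25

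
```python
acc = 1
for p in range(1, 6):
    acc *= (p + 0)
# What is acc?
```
Trace:
  acc=1
  acc=1, p=1
  acc=2, p=2
  acc=6, p=3
  acc=24, p=4
  acc=120, p=5

Final answer: 120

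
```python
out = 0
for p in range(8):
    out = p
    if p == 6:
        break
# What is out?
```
Trace:
  out=0
  out=0, p=0
  out=1, p=1
  out=2, p=2
  out=3, p=3
  out=4, p=4
  out=5, p=5
  out=6, p=6

Final answer: 6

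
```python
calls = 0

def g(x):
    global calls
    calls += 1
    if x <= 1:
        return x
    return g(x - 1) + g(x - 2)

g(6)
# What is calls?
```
Call trace (a repeated sub-call is expanded the first time; later identical calls just restate its return value):
g(x=6)
  g(x=5)
    g(x=4)
      g(x=3)
        g(x=2)
          g(x=1)
          -> return 1
          g(x=0)
          -> return 0
        -> return 1
        g(x=1)
        -> return 1
      -> return 2
      g(x=2) -> return 1  (same call as traced above)
    -> return 3
    g(x=3) -> return 2  (same call as traced above)
  -> return 5
  g(x=4) -> return 3  (same call as traced above)
-> return 8

calls is incremented once per call, so count the calls in each subtree. Let C(x) = number of calls made by g(x).
C(0) = C(1) = 1 (base case, no recursion); C(x) = 1 + C(x - 1) + C(x - 2) otherwise.
C(2) = 1 + C(1) + C(0) = 1 + 1 + 1 = 3
C(3) = 1 + C(2) + C(1) = 1 + 3 + 1 = 5
C(4) = 1 + C(3) + C(2) = 1 + 5 + 3 = 9
C(5) = 1 + C(4) + C(3) = 1 + 9 + 5 = 15
C(6) = 1 + C(5) + C(4) = 1 + 15 + 9 = 25
calls = C(6) = 25

Final answer: 25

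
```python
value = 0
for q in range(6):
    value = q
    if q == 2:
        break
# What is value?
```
Trace:
  value=0
  value=0, q=0
  value=1, q=1
  value=2, q=2

Final answer: 2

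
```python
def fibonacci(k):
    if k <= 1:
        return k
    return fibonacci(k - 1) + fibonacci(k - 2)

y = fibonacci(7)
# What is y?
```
Call trace (a repeated sub-call is expanded the first time; later identical calls just restate its return value):
fibonacci(k=7)
  fibonacci(k=6)
    fibonacci(k=5)
      fibonacci(k=4)
        fibonacci(k=3)
          fibonacci(k=2)
            fibonacci(k=1)
            -> return 1
            fibonacci(k=0)
            -> return 0
          -> return 1
          fibonacci(k=1)
          -> return 1
        -> return 2
        fibonacci(k=2) -> return 1  (same call as traced above)
      -> return 3
      fibonacci(k=3) -> return 2  (same call as traced above)
    -> return 5
    fibonacci(k=4) -> return 3  (same call as traced above)
  -> return 8
  fibonacci(k=5) -> return 5  (same call as traced above)
-> return 13

Final answer: 13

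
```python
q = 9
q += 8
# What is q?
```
Trace:
  q=9
  q=17

Final answer: 17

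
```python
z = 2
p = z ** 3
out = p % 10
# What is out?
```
Trace:
  z=2
  z=2, p=8
  z=2, p=8, out=8

Final answer: 8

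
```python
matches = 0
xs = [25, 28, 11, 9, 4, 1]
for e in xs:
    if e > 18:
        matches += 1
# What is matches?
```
Trace:
  matches=0
  matches=1, e=25
  matches=2, e=28
  matches=2, e=11
  matches=2, e=9
  matches=2, e=4
  matches=2, e=1

Final answer: 2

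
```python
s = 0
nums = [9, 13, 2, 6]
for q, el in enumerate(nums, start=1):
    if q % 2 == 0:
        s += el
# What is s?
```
Trace:
  s=0
  s=0, q=1, el=9
  s=13, q=2, el=13
  s=13, q=3, el=2
  s=19, q=4, el=6

Final answer: 19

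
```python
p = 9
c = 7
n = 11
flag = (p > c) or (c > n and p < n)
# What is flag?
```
Trace:
  p=9
  p=9, c=7
  p=9, c=7, n=11
  p=9, c=7, n=11, flag=True

Final answer: True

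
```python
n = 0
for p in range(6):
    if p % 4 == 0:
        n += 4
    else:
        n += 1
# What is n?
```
Trace:
  n=0
  n=4, p=0
  n=5, p=1
  n=6, p=2
  n=7, p=3
  n=11, p=4
  n=12, p=5

Final answer: 12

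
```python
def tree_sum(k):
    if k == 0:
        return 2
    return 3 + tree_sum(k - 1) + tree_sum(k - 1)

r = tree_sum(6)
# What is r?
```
Call trace (a repeated sub-call is expanded the first time; later identical calls just restate its return value):
tree_sum(k=6)
  tree_sum(k=5)
    tree_sum(k=4)
      tree_sum(k=3)
        tree_sum(k=2)
          tree_sum(k=1)
            tree_sum(k=0)
            -> return 2
            tree_sum(k=0)
            -> return 2
          -> return 7
          tree_sum(k=1) -> return 7  (same call as traced above)
        -> return 17
        tree_sum(k=2) -> return 17  (same call as traced above)
      -> return 37
      tree_sum(k=3) -> return 37  (same call as traced above)
    -> return 77
    tree_sum(k=4) -> return 77  (same call as traced above)
  -> return 157
  tree_sum(k=5) -> return 157  (same call as traced above)
-> return 317

Final answer: 317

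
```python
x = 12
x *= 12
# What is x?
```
Trace:
  x=12
  x=144

Final answer: 144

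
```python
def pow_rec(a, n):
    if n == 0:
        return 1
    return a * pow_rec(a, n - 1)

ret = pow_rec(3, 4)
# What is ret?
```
Call trace:
pow_rec(a=3, n=4)
  pow_rec(a=3, n=3)
    pow_rec(a=3, n=2)
      pow_rec(a=3, n=1)
        pow_rec(a=3, n=0)
        -> return 1
      -> return 3
    -> return 9
  -> return 27
-> return 81

Final answer: 81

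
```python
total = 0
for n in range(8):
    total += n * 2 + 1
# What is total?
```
Trace:
  total=0
  total=1, n=0
  total=4, n=1
  total=9, n=2
  total=16, n=3
  total=25, n=4
  total=36, n=5
  total=49, n=6
  total=64, n=7

Final answer: 64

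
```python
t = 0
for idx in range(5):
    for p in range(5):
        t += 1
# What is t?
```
Trace:
  t=0
  t=1, idx=0, p=0
  t=2, idx=0, p=1
  t=3, idx=0, p=2
  t=4, idx=0, p=3
  t=5, idx=0, p=4
  t=6, idx=1, p=0
  t=7, idx=1, p=1
  t=8, idx=1, p=2
  t=9, idx=1, p=3
  t=10, idx=1, p=4
  t=11, idx=2, p=0
  t=12, idx=2, p=1
  t=13, idx=2, p=2
  t=14, idx=2, p=3
  t=15, idx=2, p=4
  t=16, idx=3, p=0
  t=17, idx=3, p=1
  t=18, idx=3, p=2
  t=19, idx=3, p=3
  t=20, idx=3, p=4
  t=21, idx=4, p=0
  t=22, idx=4, p=1
  t=23, idx=4, p=2
  t=24, idx=4, p=3
  t=25, idx=4, p=4

Final answer: 25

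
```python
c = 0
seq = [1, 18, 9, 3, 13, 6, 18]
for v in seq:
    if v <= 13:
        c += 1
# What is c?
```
Trace:
  c=0
  c=1, v=1
  c=1, v=18
  c=2, v=9
  c=3, v=3
  c=4, v=13
  c=5, v=6
  c=5, v=18

Final answer: 5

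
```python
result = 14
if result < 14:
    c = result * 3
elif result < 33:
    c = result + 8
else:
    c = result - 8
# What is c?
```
Trace:
  result=14
  result=14, c=22

Final answer: 22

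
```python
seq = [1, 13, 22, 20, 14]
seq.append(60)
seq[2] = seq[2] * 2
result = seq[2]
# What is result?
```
Trace:
  seq=[1, 13, 22, 20, 14]
  seq=[1, 13, 22, 20, 14, 60]
  seq=[1, 13, 44, 20, 14, 60]
  seq=[1, 13, 44, 20, 14, 60], result=44

Final answer: 44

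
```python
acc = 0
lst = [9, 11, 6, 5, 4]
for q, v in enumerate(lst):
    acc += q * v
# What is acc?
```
Trace:
  acc=0
  acc=0, q=0, v=9
  acc=11, q=1, v=11
  acc=23, q=2, v=6
  acc=38, q=3, v=5
  acc=54, q=4, v=4

Final answer: 54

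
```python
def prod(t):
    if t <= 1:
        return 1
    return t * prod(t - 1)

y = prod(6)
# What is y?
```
Call trace:
prod(t=6)
  prod(t=5)
    prod(t=4)
      prod(t=3)
        prod(t=2)
          prod(t=1)
          -> return 1
        -> return 2
      -> return 6
    -> return 24
  -> return 120
-> return 720

Final answer: 720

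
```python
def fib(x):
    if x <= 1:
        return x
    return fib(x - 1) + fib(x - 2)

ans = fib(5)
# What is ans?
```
Call trace (a repeated sub-call is expanded the first time; later identical calls just restate its return value):
fib(x=5)
  fib(x=4)
    fib(x=3)
      fib(x=2)
        fib(x=1)
        -> return 1
        fib(x=0)
        -> return 0
      -> return 1
      fib(x=1)
      -> return 1
    -> return 2
    fib(x=2) -> return 1  (same call as traced above)
  -> return 3
  fib(x=3) -> return 2  (same call as traced above)
-> return 5

Final answer: 5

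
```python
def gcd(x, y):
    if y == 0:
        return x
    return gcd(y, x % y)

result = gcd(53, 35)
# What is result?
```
Call trace:
gcd(x=53, y=35)
  gcd(x=35, y=18)
    gcd(x=18, y=17)
      gcd(x=17, y=1)
        gcd(x=1, y=0)
        -> return 1
      -> return 1
    -> return 1
  -> return 1
-> return 1

Final answer: 1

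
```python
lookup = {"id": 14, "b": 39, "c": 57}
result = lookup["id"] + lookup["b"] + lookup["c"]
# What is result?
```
Trace:
  lookup={'id': 14, 'b': 39, 'c': 57}
  lookup={'id': 14, 'b': 39, 'c': 57}, result=110

Final answer: 110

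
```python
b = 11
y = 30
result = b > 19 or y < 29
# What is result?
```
Trace:
  b=11
  b=11, y=30
  b=11, y=30, result=False

Final answer: False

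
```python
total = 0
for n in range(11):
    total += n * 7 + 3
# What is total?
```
Trace:
  total=0
  total=3, n=0
  total=13, n=1
  total=30, n=2
  total=54, n=3
  total=85, n=4
  total=123, n=5
  total=168, n=6
  total=220, n=7
  total=279, n=8
  total=345, n=9
  total=418, n=10

Final answer: 418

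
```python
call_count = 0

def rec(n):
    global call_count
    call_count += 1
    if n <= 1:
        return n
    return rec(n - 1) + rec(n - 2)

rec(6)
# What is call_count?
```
Call trace (a repeated sub-call is expanded the first time; later identical calls just restate its return value):
rec(n=6)
  rec(n=5)
    rec(n=4)
      rec(n=3)
        rec(n=2)
          rec(n=1)
          -> return 1
          rec(n=0)
          -> return 0
        -> return 1
        rec(n=1)
        -> return 1
      -> return 2
      rec(n=2) -> return 1  (same call as traced above)
    -> return 3
    rec(n=3) -> return 2  (same call as traced above)
  -> return 5
  rec(n=4) -> return 3  (same call as traced above)
-> return 8

call_count is incremented once per call, so count the calls in each subtree. Let C(n) = number of calls made by rec(n).
C(0) = C(1) = 1 (base case, no recursion); C(n) = 1 + C(n - 1) + C(n - 2) otherwise.
C(2) = 1 + C(1) + C(0) = 1 + 1 + 1 = 3
C(3) = 1 + C(2) + C(1) = 1 + 3 + 1 = 5
C(4) = 1 + C(3) + C(2) = 1 + 5 + 3 = 9
C(5) = 1 + C(4) + C(3) = 1 + 9 + 5 = 15
C(6) = 1 + C(5) + C(4) = 1 + 15 + 9 = 25
call_count = C(6) = 25

Final answer: 25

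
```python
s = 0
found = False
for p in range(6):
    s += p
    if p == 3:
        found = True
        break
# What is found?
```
Trace:
  s=0
  s=0, found=False
  s=0, found=False, p=0
  s=1, found=False, p=1
  s=3, found=False, p=2
  s=6, found=True, p=3

Final answer: True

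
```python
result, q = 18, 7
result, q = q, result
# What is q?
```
Trace:
  result=18, q=7
  result=7, q=18

Final answer: 18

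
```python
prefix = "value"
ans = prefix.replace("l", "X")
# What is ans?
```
Trace:
  prefix='value'
  prefix='value', ans='vaXue'

Final answer: 'vaXue'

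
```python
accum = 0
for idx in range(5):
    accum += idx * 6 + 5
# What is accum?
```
Trace:
  accum=0
  accum=5, idx=0
  accum=16, idx=1
  accum=33, idx=2
  accum=56, idx=3
  accum=85, idx=4

Final answer: 85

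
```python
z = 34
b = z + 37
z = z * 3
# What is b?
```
Trace:
  z=34
  z=34, b=71
  z=102, b=71

Final answer: 71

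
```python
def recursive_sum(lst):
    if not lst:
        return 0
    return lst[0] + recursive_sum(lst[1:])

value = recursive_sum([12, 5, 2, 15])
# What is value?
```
Call trace:
recursive_sum(lst=[12, 5, 2, 15])
  recursive_sum(lst=[5, 2, 15])
    recursive_sum(lst=[2, 15])
      recursive_sum(lst=[15])
        recursive_sum(lst=[])
        -> return 0
      -> return 15
    -> return 17
  -> return 22
-> return 34

Final answer: 34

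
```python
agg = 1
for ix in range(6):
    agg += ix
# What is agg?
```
Trace:
  agg=1
  agg=1, ix=0
  agg=2, ix=1
  agg=4, ix=2
  agg=7, ix=3
  agg=11, ix=4
  agg=16, ix=5

Final answer: 16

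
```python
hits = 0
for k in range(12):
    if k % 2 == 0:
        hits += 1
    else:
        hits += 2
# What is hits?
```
Trace:
  hits=0
  hits=1, k=0
  hits=3, k=1
  hits=4, k=2
  hits=6, k=3
  hits=7, k=4
  hits=9, k=5
  hits=10, k=6
  hits=12, k=7
  hits=13, k=8
  hits=15, k=9
  hits=16, k=10
  hits=18, k=11

Final answer: 18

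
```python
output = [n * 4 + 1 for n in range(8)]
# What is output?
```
Trace:
  n=0
  n=1
  n=2
  n=3
  n=4
  n=5
  n=6
  n=7
  output=[1, 5, 9, 13, 17, 21, 25, 29]

Final answer: [1, 5, 9, 13, 17, 21, 25, 29]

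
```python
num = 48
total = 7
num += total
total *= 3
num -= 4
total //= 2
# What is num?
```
Trace:
  num=48
  num=48, total=7
  num=55, total=7
  num=55, total=21
  num=51, total=21
  num=51, total=10

Final answer: 51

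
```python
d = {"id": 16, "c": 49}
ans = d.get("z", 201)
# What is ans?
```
Trace:
  d={'id': 16, 'c': 49}
  d={'id': 16, 'c': 49}, ans=201

Final answer: 201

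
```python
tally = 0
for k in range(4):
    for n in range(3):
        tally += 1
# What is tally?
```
Trace:
  tally=0
  tally=1, k=0, n=0
  tally=2, k=0, n=1
  tally=3, k=0, n=2
  tally=4, k=1, n=0
  tally=5, k=1, n=1
  tally=6, k=1, n=2
  tally=7, k=2, n=0
  tally=8, k=2, n=1
  tally=9, k=2, n=2
  tally=10, k=3, n=0
  tally=11, k=3, n=1
  tally=12, k=3, n=2

Final answer: 12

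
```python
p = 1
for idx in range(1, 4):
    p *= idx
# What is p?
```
Trace:
  p=1
  p=1, idx=1
  p=2, idx=2
  p=6, idx=3

Final answer: 6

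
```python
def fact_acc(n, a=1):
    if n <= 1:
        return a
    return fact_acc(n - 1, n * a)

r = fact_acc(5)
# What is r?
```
Call trace:
fact_acc(n=5, a=1)
  fact_acc(n=4, a=5)
    fact_acc(n=3, a=20)
      fact_acc(n=2, a=60)
        fact_acc(n=1, a=120)
        -> return 120
      -> return 120
    -> return 120
  -> return 120
-> return 120

Final answer: 120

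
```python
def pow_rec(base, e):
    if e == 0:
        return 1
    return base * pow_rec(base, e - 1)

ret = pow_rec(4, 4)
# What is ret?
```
Call trace:
pow_rec(base=4, e=4)
  pow_rec(base=4, e=3)
    pow_rec(base=4, e=2)
      pow_rec(base=4, e=1)
        pow_rec(base=4, e=0)
        -> return 1
      -> return 4
    -> return 16
  -> return 64
-> return 256

Final answer: 256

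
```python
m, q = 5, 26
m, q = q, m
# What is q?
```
Trace:
  m=5, q=26
  m=26, q=5

Final answer: 5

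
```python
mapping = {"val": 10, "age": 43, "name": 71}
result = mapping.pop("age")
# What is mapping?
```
Trace:
  mapping={'val': 10, 'age': 43, 'name': 71}
  mapping={'val': 10, 'name': 71}, result=43

Final answer: {'val': 10, 'name': 71}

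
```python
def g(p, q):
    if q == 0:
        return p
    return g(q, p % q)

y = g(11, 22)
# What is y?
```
Call trace:
g(p=11, q=22)
  g(p=22, q=11)
    g(p=11, q=0)
    -> return 11
  -> return 11
-> return 11

Final answer: 11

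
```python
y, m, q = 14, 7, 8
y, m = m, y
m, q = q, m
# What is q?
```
Trace:
  y=14, m=7, q=8
  y=7, m=14, q=8
  y=7, m=8, q=14

Final answer: 14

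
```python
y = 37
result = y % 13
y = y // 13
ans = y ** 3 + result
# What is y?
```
Trace:
  y=37
  y=37, result=11
  y=2, result=11
  y=2, result=11, ans=19

Final answer: 2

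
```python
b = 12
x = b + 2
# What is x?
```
Trace:
  b=12
  b=12, x=14

Final answer: 14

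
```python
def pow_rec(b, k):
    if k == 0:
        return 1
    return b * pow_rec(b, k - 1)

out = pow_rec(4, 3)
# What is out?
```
Call trace:
pow_rec(b=4, k=3)
  pow_rec(b=4, k=2)
    pow_rec(b=4, k=1)
      pow_rec(b=4, k=0)
      -> return 1
    -> return 4
  -> return 16
-> return 64

Final answer: 64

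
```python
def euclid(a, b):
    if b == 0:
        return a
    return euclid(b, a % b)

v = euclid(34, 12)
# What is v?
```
Call trace:
euclid(a=34, b=12)
  euclid(a=12, b=10)
    euclid(a=10, b=2)
      euclid(a=2, b=0)
      -> return 2
    -> return 2
  -> return 2
-> return 2

Final answer: 2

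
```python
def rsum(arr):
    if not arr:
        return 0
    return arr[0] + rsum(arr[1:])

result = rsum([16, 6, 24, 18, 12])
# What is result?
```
Call trace:
rsum(arr=[16, 6, 24, 18, 12])
  rsum(arr=[6, 24, 18, 12])
    rsum(arr=[24, 18, 12])
      rsum(arr=[18, 12])
        rsum(arr=[12])
          rsum(arr=[])
          -> return 0
        -> return 12
      -> return 30
    -> return 54
  -> return 60
-> return 76

Final answer: 76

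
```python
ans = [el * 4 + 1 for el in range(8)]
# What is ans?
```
Trace:
  el=0
  el=1
  el=2
  el=3
  el=4
  el=5
  el=6
  el=7
  ans=[1, 5, 9, 13, 17, 21, 25, 29]

Final answer: [1, 5, 9, 13, 17, 21, 25, 29]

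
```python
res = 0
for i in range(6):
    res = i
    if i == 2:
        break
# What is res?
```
Trace:
  res=0
  res=0, i=0
  res=1, i=1
  res=2, i=2

Final answer: 2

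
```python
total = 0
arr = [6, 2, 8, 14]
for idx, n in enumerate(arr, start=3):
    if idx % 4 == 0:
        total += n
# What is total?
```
Trace:
  total=0
  total=0, idx=3, n=6
  total=2, idx=4, n=2
  total=2, idx=5, n=8
  total=2, idx=6, n=14

Final answer: 2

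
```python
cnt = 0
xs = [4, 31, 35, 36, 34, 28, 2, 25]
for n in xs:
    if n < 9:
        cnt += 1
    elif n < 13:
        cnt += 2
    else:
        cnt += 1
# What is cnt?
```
Trace:
  cnt=0
  cnt=1, n=4
  cnt=2, n=31
  cnt=3, n=35
  cnt=4, n=36
  cnt=5, n=34
  cnt=6, n=28
  cnt=7, n=2
  cnt=8, n=25

Final answer: 8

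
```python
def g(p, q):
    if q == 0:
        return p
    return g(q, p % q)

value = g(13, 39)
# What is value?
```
Call trace:
g(p=13, q=39)
  g(p=39, q=13)
    g(p=13, q=0)
    -> return 13
  -> return 13
-> return 13

Final answer: 13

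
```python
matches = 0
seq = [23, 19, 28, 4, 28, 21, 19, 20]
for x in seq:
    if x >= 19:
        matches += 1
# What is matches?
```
Trace:
  matches=0
  matches=1, x=23
  matches=2, x=19
  matches=3, x=28
  matches=3, x=4
  matches=4, x=28
  matches=5, x=21
  matches=6, x=19
  matches=7, x=20

Final answer: 7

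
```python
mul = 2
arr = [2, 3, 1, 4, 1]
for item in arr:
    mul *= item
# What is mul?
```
Trace:
  mul=2
  mul=4, item=2
  mul=12, item=3
  mul=12, item=1
  mul=48, item=4
  mul=48, item=1

Final answer: 48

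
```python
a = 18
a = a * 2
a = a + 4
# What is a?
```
Trace:
  a=18
  a=36
  a=40

Final answer: 40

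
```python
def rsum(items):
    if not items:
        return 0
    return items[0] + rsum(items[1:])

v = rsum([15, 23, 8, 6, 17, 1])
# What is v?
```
Call trace:
rsum(items=[15, 23, 8, 6, 17, 1])
  rsum(items=[23, 8, 6, 17, 1])
    rsum(items=[8, 6, 17, 1])
      rsum(items=[6, 17, 1])
        rsum(items=[17, 1])
          rsum(items=[1])
            rsum(items=[])
            -> return 0
          -> return 1
        -> return 18
      -> return 24
    -> return 32
  -> return 55
-> return 70

Final answer: 70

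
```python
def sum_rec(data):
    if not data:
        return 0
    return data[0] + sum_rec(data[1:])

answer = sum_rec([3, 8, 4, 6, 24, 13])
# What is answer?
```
Call trace:
sum_rec(data=[3, 8, 4, 6, 24, 13])
  sum_rec(data=[8, 4, 6, 24, 13])
    sum_rec(data=[4, 6, 24, 13])
      sum_rec(data=[6, 24, 13])
        sum_rec(data=[24, 13])
          sum_rec(data=[13])
            sum_rec(data=[])
            -> return 0
          -> return 13
        -> return 37
      -> return 43
    -> return 47
  -> return 55
-> return 58

Final answer: 58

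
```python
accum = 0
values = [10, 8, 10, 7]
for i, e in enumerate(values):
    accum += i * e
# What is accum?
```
Trace:
  accum=0
  accum=0, i=0, e=10
  accum=8, i=1, e=8
  accum=28, i=2, e=10
  accum=49, i=3, e=7

Final answer: 49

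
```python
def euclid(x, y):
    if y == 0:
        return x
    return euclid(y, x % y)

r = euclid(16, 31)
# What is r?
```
Call trace:
euclid(x=16, y=31)
  euclid(x=31, y=16)
    euclid(x=16, y=15)
      euclid(x=15, y=1)
        euclid(x=1, y=0)
        -> return 1
      -> return 1
    -> return 1
  -> return 1
-> return 1

Final answer: 1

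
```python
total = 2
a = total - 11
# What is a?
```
Trace:
  total=2
  total=2, a=-9

Final answer: -9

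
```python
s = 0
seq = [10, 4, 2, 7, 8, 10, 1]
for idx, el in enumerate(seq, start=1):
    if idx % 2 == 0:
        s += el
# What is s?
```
Trace:
  s=0
  s=0, idx=1, el=10
  s=4, idx=2, el=4
  s=4, idx=3, el=2
  s=11, idx=4, el=7
  s=11, idx=5, el=8
  s=21, idx=6, el=10
  s=21, idx=7, el=1

Final answer: 21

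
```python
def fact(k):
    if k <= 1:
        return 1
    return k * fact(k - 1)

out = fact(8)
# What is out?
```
Call trace:
fact(k=8)
  fact(k=7)
    fact(k=6)
      fact(k=5)
        fact(k=4)
          fact(k=3)
            fact(k=2)
              fact(k=1)
              -> return 1
            -> return 2
          -> return 6
        -> return 24
      -> return 120
    -> return 720
  -> return 5040
-> return 40320

Final answer: 40320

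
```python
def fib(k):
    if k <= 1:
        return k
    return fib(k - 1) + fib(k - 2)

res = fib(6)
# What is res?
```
Call trace (a repeated sub-call is expanded the first time; later identical calls just restate its return value):
fib(k=6)
  fib(k=5)
    fib(k=4)
      fib(k=3)
        fib(k=2)
          fib(k=1)
          -> return 1
          fib(k=0)
          -> return 0
        -> return 1
        fib(k=1)
        -> return 1
      -> return 2
      fib(k=2) -> return 1  (same call as traced above)
    -> return 3
    fib(k=3) -> return 2  (same call as traced above)
  -> return 5
  fib(k=4) -> return 3  (same call as traced above)
-> return 8

Final answer: 8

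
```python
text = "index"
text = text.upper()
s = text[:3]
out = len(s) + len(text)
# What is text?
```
Trace:
  text='index'
  text='INDEX'
  text='INDEX', s='IND'
  text='INDEX', s='IND', out=8

Final answer: 'INDEX'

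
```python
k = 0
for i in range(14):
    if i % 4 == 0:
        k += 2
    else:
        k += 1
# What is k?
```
Trace:
  k=0
  k=2, i=0
  k=3, i=1
  k=4, i=2
  k=5, i=3
  k=7, i=4
  k=8, i=5
  k=9, i=6
  k=10, i=7
  k=12, i=8
  k=13, i=9
  k=14, i=10
  k=15, i=11
  k=17, i=12
  k=18, i=13

Final answer: 18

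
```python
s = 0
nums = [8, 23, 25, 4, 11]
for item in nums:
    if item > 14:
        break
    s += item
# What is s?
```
Trace:
  s=0
  s=8, item=8
  s=8, item=23

Final answer: 8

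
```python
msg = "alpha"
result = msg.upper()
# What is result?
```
Trace:
  msg='alpha'
  msg='alpha', result='ALPHA'

Final answer: 'ALPHA'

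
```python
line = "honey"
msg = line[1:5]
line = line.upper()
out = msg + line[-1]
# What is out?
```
Trace:
  line='honey'
  line='honey', msg='oney'
  line='HONEY', msg='oney'
  line='HONEY', msg='oney', out='oneyY'

Final answer: 'oneyY'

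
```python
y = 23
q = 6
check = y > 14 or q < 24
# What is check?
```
Trace:
  y=23
  y=23, q=6
  y=23, q=6, check=True

Final answer: True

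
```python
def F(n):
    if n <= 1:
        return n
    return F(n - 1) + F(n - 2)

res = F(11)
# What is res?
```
Call trace (a repeated sub-call is expanded the first time; later identical calls just restate its return value):
F(n=11)
  F(n=10)
    F(n=9)
      F(n=8)
        F(n=7)
          F(n=6)
            F(n=5)
              F(n=4)
                F(n=3)
                  F(n=2)
                    F(n=1)
                    -> return 1
                    F(n=0)
                    -> return 0
                  -> return 1
                  F(n=1)
                  -> return 1
                -> return 2
                F(n=2) -> return 1  (same call as traced above)
              -> return 3
              F(n=3) -> return 2  (same call as traced above)
            -> return 5
            F(n=4) -> return 3  (same call as traced above)
          -> return 8
          F(n=5) -> return 5  (same call as traced above)
        -> return 13
        F(n=6) -> return 8  (same call as traced above)
      -> return 21
      F(n=7) -> return 13  (same call as traced above)
    -> return 34
    F(n=8) -> return 21  (same call as traced above)
  -> return 55
  F(n=9) -> return 34  (same call as traced above)
-> return 89

Final answer: 89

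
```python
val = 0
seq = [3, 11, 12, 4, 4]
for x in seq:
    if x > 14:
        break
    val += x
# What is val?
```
Trace:
  val=0
  val=3, x=3
  val=14, x=11
  val=26, x=12
  val=30, x=4
  val=34, x=4

Final answer: 34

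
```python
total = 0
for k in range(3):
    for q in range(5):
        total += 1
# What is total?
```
Trace:
  total=0
  total=1, k=0, q=0
  total=2, k=0, q=1
  total=3, k=0, q=2
  total=4, k=0, q=3
  total=5, k=0, q=4
  total=6, k=1, q=0
  total=7, k=1, q=1
  total=8, k=1, q=2
  total=9, k=1, q=3
  total=10, k=1, q=4
  total=11, k=2, q=0
  total=12, k=2, q=1
  total=13, k=2, q=2
  total=14, k=2, q=3
  total=15, k=2, q=4

Final answer: 15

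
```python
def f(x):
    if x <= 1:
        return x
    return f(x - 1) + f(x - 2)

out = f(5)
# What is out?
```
Call trace (a repeated sub-call is expanded the first time; later identical calls just restate its return value):
f(x=5)
  f(x=4)
    f(x=3)
      f(x=2)
        f(x=1)
        -> return 1
        f(x=0)
        -> return 0
      -> return 1
      f(x=1)
      -> return 1
    -> return 2
    f(x=2) -> return 1  (same call as traced above)
  -> return 3
  f(x=3) -> return 2  (same call as traced above)
-> return 5

Final answer: 5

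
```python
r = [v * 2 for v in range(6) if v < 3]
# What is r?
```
Trace:
  v=0
  v=1
  v=2
  v=3
  v=4
  v=5
  r=[0, 2, 4]

Final answer: [0, 2, 4]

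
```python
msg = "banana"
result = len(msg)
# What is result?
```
Trace:
  msg='banana'
  msg='banana', result=6

Final answer: 6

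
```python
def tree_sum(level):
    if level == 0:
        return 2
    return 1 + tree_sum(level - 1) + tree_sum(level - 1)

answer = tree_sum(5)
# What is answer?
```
Call trace (a repeated sub-call is expanded the first time; later identical calls just restate its return value):
tree_sum(level=5)
  tree_sum(level=4)
    tree_sum(level=3)
      tree_sum(level=2)
        tree_sum(level=1)
          tree_sum(level=0)
          -> return 2
          tree_sum(level=0)
          -> return 2
        -> return 5
        tree_sum(level=1) -> return 5  (same call as traced above)
      -> return 11
      tree_sum(level=2) -> return 11  (same call as traced above)
    -> return 23
    tree_sum(level=3) -> return 23  (same call as traced above)
  -> return 47
  tree_sum(level=4) -> return 47  (same call as traced above)
-> return 95

Final answer: 95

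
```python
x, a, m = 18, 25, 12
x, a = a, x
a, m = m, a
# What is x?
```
Trace:
  x=18, a=25, m=12
  x=25, a=18, m=12
  x=25, a=12, m=18

Final answer: 25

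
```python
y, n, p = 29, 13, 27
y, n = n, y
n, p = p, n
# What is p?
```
Trace:
  y=29, n=13, p=27
  y=13, n=29, p=27
  y=13, n=27, p=29

Final answer: 29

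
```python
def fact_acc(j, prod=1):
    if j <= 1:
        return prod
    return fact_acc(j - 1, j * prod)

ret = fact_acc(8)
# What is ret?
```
Call trace:
fact_acc(j=8, prod=1)
  fact_acc(j=7, prod=8)
    fact_acc(j=6, prod=56)
      fact_acc(j=5, prod=336)
        fact_acc(j=4, prod=1680)
          fact_acc(j=3, prod=6720)
            fact_acc(j=2, prod=20160)
              fact_acc(j=1, prod=40320)
              -> return 40320
            -> return 40320
          -> return 40320
        -> return 40320
      -> return 40320
    -> return 40320
  -> return 40320
-> return 40320

Final answer: 40320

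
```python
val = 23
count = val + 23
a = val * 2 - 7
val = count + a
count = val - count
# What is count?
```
Trace:
  val=23
  val=23, count=46
  val=23, count=46, a=39
  val=85, count=46, a=39
  val=85, count=39, a=39

Final answer: 39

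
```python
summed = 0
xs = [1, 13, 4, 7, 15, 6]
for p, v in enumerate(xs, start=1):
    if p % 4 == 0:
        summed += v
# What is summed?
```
Trace:
  summed=0
  summed=0, p=1, v=1
  summed=0, p=2, v=13
  summed=0, p=3, v=4
  summed=7, p=4, v=7
  summed=7, p=5, v=15
  summed=7, p=6, v=6

Final answer: 7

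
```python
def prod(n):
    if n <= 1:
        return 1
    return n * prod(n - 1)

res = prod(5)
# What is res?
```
Call trace:
prod(n=5)
  prod(n=4)
    prod(n=3)
      prod(n=2)
        prod(n=1)
        -> return 1
      -> return 2
    -> return 6
  -> return 24
-> return 120

Final answer: 120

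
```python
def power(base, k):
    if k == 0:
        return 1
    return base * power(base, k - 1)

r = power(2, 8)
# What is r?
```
Call trace:
power(base=2, k=8)
  power(base=2, k=7)
    power(base=2, k=6)
      power(base=2, k=5)
        power(base=2, k=4)
          power(base=2, k=3)
            power(base=2, k=2)
              power(base=2, k=1)
                power(base=2, k=0)
                -> return 1
              -> return 2
            -> return 4
          -> return 8
        -> return 16
      -> return 32
    -> return 64
  -> return 128
-> return 256

Final answer: 256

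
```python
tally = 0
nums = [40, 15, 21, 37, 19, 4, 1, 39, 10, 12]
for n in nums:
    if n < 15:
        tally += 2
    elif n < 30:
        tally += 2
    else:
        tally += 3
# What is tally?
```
Trace:
  tally=0
  tally=3, n=40
  tally=5, n=15
  tally=7, n=21
  tally=10, n=37
  tally=12, n=19
  tally=14, n=4
  tally=16, n=1
  tally=19, n=39
  tally=21, n=10
  tally=23, n=12

Final answer: 23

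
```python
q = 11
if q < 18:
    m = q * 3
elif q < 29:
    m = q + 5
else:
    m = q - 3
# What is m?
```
Trace:
  q=11
  q=11, m=33

Final answer: 33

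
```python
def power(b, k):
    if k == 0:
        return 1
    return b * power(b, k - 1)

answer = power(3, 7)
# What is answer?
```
Call trace:
power(b=3, k=7)
  power(b=3, k=6)
    power(b=3, k=5)
      power(b=3, k=4)
        power(b=3, k=3)
          power(b=3, k=2)
            power(b=3, k=1)
              power(b=3, k=0)
              -> return 1
            -> return 3
          -> return 9
        -> return 27
      -> return 81
    -> return 243
  -> return 729
-> return 2187

Final answer: 2187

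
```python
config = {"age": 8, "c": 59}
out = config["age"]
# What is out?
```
Trace:
  config={'age': 8, 'c': 59}
  config={'age': 8, 'c': 59}, out=8

Final answer: 8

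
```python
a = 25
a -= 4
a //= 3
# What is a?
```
Trace:
  a=25
  a=21
  a=7

Final answer: 7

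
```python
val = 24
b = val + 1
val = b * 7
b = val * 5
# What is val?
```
Trace:
  val=24
  val=24, b=25
  val=175, b=25
  val=175, b=875

Final answer: 175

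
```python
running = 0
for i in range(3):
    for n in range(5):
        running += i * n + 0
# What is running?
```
Trace:
  running=0
  running=0, i=0, n=0
  running=0, i=0, n=1
  running=0, i=0, n=2
  running=0, i=0, n=3
  running=0, i=0, n=4
  running=0, i=1, n=0
  running=1, i=1, n=1
  running=3, i=1, n=2
  running=6, i=1, n=3
  running=10, i=1, n=4
  running=10, i=2, n=0
  running=12, i=2, n=1
  running=16, i=2, n=2
  running=22, i=2, n=3
  running=30, i=2, n=4

Final answer: 30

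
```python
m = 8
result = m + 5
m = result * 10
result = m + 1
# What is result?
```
Trace:
  m=8
  m=8, result=13
  m=130, result=13
  m=130, result=131

Final answer: 131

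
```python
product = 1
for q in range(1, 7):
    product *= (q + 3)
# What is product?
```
Trace:
  product=1
  product=4, q=1
  product=20, q=2
  product=120, q=3
  product=840, q=4
  product=6720, q=5
  product=60480, q=6

Final answer: 60480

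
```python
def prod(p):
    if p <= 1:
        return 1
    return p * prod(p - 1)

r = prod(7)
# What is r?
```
Call trace:
prod(p=7)
  prod(p=6)
    prod(p=5)
      prod(p=4)
        prod(p=3)
          prod(p=2)
            prod(p=1)
            -> return 1
          -> return 2
        -> return 6
      -> return 24
    -> return 120
  -> return 720
-> return 5040

Final answer: 5040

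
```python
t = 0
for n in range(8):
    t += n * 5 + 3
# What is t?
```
Trace:
  t=0
  t=3, n=0
  t=11, n=1
  t=24, n=2
  t=42, n=3
  t=65, n=4
  t=93, n=5
  t=126, n=6
  t=164, n=7

Final answer: 164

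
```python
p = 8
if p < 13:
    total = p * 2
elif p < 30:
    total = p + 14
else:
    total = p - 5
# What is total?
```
Trace:
  p=8
  p=8, total=16

Final answer: 16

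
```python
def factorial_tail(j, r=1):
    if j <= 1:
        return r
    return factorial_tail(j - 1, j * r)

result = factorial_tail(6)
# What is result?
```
Call trace:
factorial_tail(j=6, r=1)
  factorial_tail(j=5, r=6)
    factorial_tail(j=4, r=30)
      factorial_tail(j=3, r=120)
        factorial_tail(j=2, r=360)
          factorial_tail(j=1, r=720)
          -> return 720
        -> return 720
      -> return 720
    -> return 720
  -> return 720
-> return 720

Final answer: 720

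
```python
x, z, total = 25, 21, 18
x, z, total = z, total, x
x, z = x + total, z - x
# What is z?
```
Trace:
  x=25, z=21, total=18
  x=21, z=18, total=25
  x=46, z=-3, total=25

Final answer: -3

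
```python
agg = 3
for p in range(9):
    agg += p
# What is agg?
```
Trace:
  agg=3
  agg=3, p=0
  agg=4, p=1
  agg=6, p=2
  agg=9, p=3
  agg=13, p=4
  agg=18, p=5
  agg=24, p=6
  agg=31, p=7
  agg=39, p=8

Final answer: 39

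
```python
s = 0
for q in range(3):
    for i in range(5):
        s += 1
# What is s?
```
Trace:
  s=0
  s=1, q=0, i=0
  s=2, q=0, i=1
  s=3, q=0, i=2
  s=4, q=0, i=3
  s=5, q=0, i=4
  s=6, q=1, i=0
  s=7, q=1, i=1
  s=8, q=1, i=2
  s=9, q=1, i=3
  s=10, q=1, i=4
  s=11, q=2, i=0
  s=12, q=2, i=1
  s=13, q=2, i=2
  s=14, q=2, i=3
  s=15, q=2, i=4

Final answer: 15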